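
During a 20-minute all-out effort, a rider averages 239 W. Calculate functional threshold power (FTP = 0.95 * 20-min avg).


FTP = 0.95 * 239
= 227.05 W

227.05 W


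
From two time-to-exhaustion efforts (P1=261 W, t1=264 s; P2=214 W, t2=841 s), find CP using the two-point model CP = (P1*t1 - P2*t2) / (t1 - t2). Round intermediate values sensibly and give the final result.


Work in trial 1 = 68904 J
Work in trial 2 = 179974 J
Delta work = -111070 J
Delta time = -577 s
CP = -111070 / -577 = 192.5 W

192.5 W


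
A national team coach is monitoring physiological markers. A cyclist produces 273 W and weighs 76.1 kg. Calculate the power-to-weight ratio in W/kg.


P/W = power / mass
= 273 / 76.1
= 3.587 W/kg

3.587 W/kg


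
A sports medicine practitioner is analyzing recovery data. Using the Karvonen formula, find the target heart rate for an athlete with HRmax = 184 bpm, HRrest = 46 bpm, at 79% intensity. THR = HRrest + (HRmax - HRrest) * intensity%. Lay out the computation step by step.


HRR = 184 - 46 = 138
THR = 46 + 138 * 0.79
= 46 + 109.02
= 155.02 bpm

155.02 bpm


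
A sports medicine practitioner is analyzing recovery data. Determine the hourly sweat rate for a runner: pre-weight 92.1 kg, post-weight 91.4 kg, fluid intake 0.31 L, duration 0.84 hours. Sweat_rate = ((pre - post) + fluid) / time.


Mass lost = 92.1 - 91.4 = 0.7 kg
Add fluid consumed: 0.7 + 0.31 = 1.01 L total sweat
Sweat rate = 1.01 / 0.84 = 1.202 L/h

1.202 L/h


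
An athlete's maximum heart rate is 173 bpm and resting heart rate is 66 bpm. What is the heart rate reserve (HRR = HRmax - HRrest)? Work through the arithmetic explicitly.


HRR = HRmax - HRrest
= 173 - 66
= 107 bpm

107 bpm


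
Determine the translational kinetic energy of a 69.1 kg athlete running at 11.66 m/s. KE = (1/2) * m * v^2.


KE = 0.5 * m * v^2
= 0.5 * 69.1 * 11.66^2
= 0.5 * 69.1 * 135.9556
= 4697.27 J

4697.27 J


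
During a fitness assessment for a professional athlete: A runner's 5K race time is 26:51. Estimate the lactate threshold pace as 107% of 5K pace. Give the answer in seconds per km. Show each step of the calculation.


Total race time = 26*60 + 51 = 1611 seconds
5K pace = 1611 / 5 = 322.2 sec/km
LT pace = 322.2 * 1.07 = 344.75 sec/km

344.75 s/km


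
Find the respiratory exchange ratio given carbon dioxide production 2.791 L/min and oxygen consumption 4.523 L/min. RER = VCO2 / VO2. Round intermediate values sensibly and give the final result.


VCO2 = 2.791 L/min
VO2 = 4.523 L/min
RER = 2.791 / 4.523 = 0.6171

0.6171


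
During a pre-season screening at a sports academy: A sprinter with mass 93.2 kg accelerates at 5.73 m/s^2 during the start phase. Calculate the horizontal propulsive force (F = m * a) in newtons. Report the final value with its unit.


F = m * a
= 93.2 * 5.73
= 534.04 N

534.04 N


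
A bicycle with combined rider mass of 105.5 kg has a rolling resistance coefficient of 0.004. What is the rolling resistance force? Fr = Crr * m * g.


Fr = 0.004 * 105.5 * 9.81
= 0.422 * 9.81
= 4.14 N

4.14 N


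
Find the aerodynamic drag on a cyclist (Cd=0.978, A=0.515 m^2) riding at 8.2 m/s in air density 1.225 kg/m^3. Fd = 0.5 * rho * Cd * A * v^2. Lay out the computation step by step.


Fd = 0.5 * 1.225 * 0.978 * 0.515 * 8.2^2
= 0.5 * 1.225 * 0.978 * 0.515 * 67.24
= 20.743 N

20.743 N


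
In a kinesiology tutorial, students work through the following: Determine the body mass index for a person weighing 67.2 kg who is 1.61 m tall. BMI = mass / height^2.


BMI = mass / height^2
= 67.2 / 1.61^2
= 67.2 / 2.5921
= 25.92 kg/m^2

25.92 kg/m^2


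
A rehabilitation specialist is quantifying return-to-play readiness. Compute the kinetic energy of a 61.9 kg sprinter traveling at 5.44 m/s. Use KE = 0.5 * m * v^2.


Velocity squared = 29.5936
KE = 0.5 * 61.9 * 29.5936 = 915.92 J

915.92 J


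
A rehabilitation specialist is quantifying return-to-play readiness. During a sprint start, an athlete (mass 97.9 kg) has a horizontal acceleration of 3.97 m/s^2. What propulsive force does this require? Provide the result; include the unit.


Propulsive force = mass * acceleration
= 97.9 kg * 3.97 m/s^2
= 388.66 N

388.66 N


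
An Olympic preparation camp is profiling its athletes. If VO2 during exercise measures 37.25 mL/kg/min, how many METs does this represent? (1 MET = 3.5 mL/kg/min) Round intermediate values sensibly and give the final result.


METs = VO2 / 3.5 = 37.25 / 3.5 = 10.64

10.64 METs


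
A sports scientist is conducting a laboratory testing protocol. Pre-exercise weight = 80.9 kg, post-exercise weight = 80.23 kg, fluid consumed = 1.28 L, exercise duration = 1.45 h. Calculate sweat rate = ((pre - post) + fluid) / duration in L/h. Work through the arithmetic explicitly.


Weight loss = 80.9 - 80.23 = 0.67 kg (approx L)
Total sweat = 0.67 + 1.28 = 1.95 L
Sweat rate = 1.95 / 1.45 = 1.345 L/h

1.345 L/h


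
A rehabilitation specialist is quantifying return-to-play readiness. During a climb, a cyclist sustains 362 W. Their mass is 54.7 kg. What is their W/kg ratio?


Power-to-weight = 362 W / 54.7 kg
= 6.618 W/kg

6.618 W/kg


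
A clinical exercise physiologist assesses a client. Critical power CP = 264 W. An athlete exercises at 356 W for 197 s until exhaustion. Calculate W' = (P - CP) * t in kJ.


P - CP = 356 - 264 = 92 W
W' = 92 * 197 = 18124 J
= 18124 / 1000 = 18.124 kJ

18.124 kJ


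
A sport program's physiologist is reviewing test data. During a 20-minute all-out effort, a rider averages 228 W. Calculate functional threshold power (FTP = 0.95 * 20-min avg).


FTP = 0.95 * 228
= 216.6 W

216.6 W


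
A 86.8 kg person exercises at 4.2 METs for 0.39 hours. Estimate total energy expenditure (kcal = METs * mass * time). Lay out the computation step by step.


Energy = METs * mass(kg) * time(h)
= 4.2 * 86.8 * 0.39
= 142.18 kcal

142.18 kcal


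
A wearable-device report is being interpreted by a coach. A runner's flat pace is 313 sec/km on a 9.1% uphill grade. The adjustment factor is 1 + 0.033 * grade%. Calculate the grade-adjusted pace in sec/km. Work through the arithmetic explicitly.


Factor = 1 + 0.033 * 9.1 = 1.3003
Adjusted pace = 313 * 1.3003
= 406.99 sec/km

406.99 s/km


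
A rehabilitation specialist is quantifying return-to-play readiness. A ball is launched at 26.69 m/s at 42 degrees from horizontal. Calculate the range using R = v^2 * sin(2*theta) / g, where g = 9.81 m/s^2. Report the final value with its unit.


sin(2 * 42) = sin(84) = 0.994522
v^2 = 26.69^2 = 712.3561
R = 712.3561 * 0.994522 / 9.81
= 72.218 m

72.218 m


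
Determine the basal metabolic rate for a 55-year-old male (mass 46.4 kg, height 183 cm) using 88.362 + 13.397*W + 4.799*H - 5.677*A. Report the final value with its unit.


BMR = 88.362 + 13.397*46.4 + 4.799*183 - 5.677*55
= 1275.96 kcal/day

1275.96 kcal/day


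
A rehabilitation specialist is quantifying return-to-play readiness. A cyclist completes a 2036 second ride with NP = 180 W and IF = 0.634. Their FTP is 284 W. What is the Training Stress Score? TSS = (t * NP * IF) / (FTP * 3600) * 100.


t * NP * IF = 2036 * 180 * 0.634 = 232348.32
FTP * 3600 = 1022400
TSS = (232348.32 / 1022400) * 100 = 22.73

22.73 TSS


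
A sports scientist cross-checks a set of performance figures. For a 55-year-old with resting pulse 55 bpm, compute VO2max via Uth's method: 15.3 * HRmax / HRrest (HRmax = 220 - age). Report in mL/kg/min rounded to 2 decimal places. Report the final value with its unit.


Step 1: HRmax = 220 - 55 = 165 bpm
Step 2: Ratio = 165 / 55 = 3.0
Step 3: VO2max = 15.3 * 3.0 = 45.9 mL/kg/min

45.9 mL/kg/min


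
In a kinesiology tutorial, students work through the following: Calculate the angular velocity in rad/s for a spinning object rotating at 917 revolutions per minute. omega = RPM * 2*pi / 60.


omega = RPM * 2*pi / 60
= 917 * 6.28318531 / 60
= 96.028 rad/s

96.028 rad/s


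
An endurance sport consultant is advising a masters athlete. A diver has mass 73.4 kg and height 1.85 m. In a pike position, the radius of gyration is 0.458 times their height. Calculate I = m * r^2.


r = 0.458 * 1.85 = 0.8473 m
I = m * r^2 = 73.4 * 0.717917 = 52.695 kg*m^2

52.695 kg*m^2


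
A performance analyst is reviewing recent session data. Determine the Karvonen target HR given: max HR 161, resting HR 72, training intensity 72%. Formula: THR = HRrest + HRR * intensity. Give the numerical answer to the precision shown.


HRR = HRmax - HRrest = 161 - 72 = 89
THR = 72 + 89 * 0.72
= 136.08 bpm

136.08 bpm


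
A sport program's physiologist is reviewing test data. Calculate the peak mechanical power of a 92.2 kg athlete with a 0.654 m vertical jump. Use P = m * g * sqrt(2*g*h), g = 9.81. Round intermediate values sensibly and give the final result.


First, sqrt(2gh) = sqrt(2 * 9.81 * 0.654)
= sqrt(12.83148) = 3.582106 m/s
Power = 92.2 * 9.81 * 3.582106 = 3239.95 W

3239.95 W


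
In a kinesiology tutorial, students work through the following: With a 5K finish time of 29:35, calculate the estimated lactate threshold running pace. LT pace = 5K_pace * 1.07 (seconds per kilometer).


Race duration = 1775 s for 5 km
Average pace = 1775 / 5 = 355.0 s/km
LT pace = 355.0 * 1.07
= 379.85 s/km

379.85 s/km


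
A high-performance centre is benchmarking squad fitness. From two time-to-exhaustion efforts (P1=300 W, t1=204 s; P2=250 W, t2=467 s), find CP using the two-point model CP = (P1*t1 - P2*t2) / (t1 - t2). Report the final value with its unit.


Work in trial 1 = 61200 J
Work in trial 2 = 116750 J
Delta work = -55550 J
Delta time = -263 s
CP = -55550 / -263 = 211.22 W

211.22 W


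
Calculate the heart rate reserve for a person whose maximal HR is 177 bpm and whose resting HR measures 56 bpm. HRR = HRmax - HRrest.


HRmax = 177 bpm
HRrest = 56 bpm
HRR = 177 - 56 = 121 bpm

121 bpm


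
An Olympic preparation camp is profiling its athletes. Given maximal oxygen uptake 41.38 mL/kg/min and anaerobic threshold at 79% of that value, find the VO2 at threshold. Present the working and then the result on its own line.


Percentage as decimal = 0.79
VO2 at AT = 41.38 * 0.79 = 32.69 mL/kg/min

32.69 mL/kg/min


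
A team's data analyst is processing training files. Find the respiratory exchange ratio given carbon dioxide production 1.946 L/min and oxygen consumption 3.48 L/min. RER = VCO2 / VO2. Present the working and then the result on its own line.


VCO2 = 1.946 L/min
VO2 = 3.48 L/min
RER = 1.946 / 3.48 = 0.5592

0.5592


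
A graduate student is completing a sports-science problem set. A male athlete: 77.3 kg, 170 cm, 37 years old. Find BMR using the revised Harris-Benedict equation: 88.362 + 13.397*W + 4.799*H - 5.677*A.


Intercept = 88.362
Weight contribution = 13.397 * 77.3 = 1035.5881
Height contribution = 4.799 * 170 = 815.83
Age contribution = 5.677 * 37 = 210.049
BMR = 88.362 + 1035.5881 + 815.83 - 210.049
= 1729.73 kcal/day

1729.73 kcal/day


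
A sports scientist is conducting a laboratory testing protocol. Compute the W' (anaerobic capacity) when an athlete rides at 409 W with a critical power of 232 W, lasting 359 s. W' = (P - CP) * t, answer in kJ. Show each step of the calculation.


Above-CP power = 177 W
Duration = 359 s
W' = 177 * 359 = 63543 J
Convert: 63543 / 1000 = 63.543 kJ

63.543 kJ


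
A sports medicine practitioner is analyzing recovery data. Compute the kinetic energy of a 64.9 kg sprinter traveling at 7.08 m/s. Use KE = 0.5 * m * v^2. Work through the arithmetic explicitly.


Velocity squared = 50.1264
KE = 0.5 * 64.9 * 50.1264 = 1626.6 J

1626.6 J


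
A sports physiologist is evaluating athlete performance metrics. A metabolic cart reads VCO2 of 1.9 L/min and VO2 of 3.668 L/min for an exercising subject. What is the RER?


RER = VCO2 / VO2 = 1.9 / 3.668 = 0.518

0.518


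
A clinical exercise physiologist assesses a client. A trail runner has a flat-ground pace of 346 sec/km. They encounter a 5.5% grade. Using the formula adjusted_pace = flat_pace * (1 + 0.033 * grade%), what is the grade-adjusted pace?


Grade factor = 1 + 0.033 * 5.5 = 1.1815
Adjusted = 346 * 1.1815 = 408.8 sec/km

408.8 s/km


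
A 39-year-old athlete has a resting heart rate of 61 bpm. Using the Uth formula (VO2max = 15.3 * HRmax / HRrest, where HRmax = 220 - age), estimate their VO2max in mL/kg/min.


HRmax = 220 - 39 = 181 bpm
Ratio = HRmax / HRrest = 181 / 61 = 2.9672
VO2max = 15.3 * 2.9672 = 45.4 mL/kg/min

45.4 mL/kg/min


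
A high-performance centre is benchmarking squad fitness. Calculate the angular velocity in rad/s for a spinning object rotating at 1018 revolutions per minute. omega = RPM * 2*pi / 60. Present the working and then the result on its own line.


omega = RPM * 2*pi / 60
= 1018 * 6.28318531 / 60
= 106.605 rad/s

106.605 rad/s


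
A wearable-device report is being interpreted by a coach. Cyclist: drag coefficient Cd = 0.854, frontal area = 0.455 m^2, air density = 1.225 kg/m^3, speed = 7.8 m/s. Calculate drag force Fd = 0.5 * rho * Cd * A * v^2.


v^2 = 7.8^2 = 60.84
Fd = 0.5 * 1.225 * 0.854 * 0.455 * 60.84
= 14.48 N

14.48 N


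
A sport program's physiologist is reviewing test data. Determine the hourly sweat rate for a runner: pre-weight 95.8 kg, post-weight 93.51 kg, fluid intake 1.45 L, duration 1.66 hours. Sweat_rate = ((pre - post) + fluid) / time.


Mass lost = 95.8 - 93.51 = 2.29 kg
Add fluid consumed: 2.29 + 1.45 = 3.74 L total sweat
Sweat rate = 3.74 / 1.66 = 2.253 L/h

2.253 L/h


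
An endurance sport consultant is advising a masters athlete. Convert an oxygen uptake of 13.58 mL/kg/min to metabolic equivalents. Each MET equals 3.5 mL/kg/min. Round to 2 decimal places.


One MET = 3.5 mL/kg/min
Number of METs = 13.58 / 3.5
= 3.88 METs

3.88 METs


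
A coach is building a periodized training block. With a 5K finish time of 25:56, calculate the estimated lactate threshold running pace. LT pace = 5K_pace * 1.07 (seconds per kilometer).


Race duration = 1556 s for 5 km
Average pace = 1556 / 5 = 311.2 s/km
LT pace = 311.2 * 1.07
= 332.98 s/km

332.98 s/km


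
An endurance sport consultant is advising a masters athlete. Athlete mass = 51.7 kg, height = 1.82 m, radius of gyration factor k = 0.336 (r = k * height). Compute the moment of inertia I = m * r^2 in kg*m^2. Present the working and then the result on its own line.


r = k * height = 0.336 * 1.82 = 0.61152 m
r^2 = 0.61152^2 = 0.373957
I = 51.7 * 0.373957 = 19.334 kg*m^2

19.334 kg*m^2


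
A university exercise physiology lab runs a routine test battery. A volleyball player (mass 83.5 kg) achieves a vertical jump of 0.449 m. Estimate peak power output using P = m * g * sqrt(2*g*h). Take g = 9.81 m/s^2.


2 * g * h = 2 * 9.81 * 0.449 = 8.80938
sqrt(8.80938) = 2.96806 m/s
P = 83.5 * 9.81 * 2.96806 = 2431.24 W

2431.24 W


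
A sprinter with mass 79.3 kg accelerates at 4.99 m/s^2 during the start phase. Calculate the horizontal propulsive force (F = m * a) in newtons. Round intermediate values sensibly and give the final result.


F = m * a
= 79.3 * 4.99
= 395.71 N

395.71 N


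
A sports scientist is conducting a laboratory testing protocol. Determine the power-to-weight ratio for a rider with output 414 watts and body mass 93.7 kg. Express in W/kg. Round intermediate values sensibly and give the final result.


P/W = 414 / 93.7 = 4.418 W/kg

4.418 W/kg


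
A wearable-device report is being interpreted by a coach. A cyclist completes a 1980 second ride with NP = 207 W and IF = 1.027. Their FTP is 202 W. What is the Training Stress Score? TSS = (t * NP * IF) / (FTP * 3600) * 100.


t * NP * IF = 1980 * 207 * 1.027 = 420926.22
FTP * 3600 = 727200
TSS = (420926.22 / 727200) * 100 = 57.88

57.88 TSS


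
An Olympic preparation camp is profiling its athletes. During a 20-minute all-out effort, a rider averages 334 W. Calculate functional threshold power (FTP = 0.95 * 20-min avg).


FTP = 0.95 * 334
= 317.3 W

317.3 W


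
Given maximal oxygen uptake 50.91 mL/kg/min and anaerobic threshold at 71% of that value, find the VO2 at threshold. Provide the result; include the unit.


Percentage as decimal = 0.71
VO2 at AT = 50.91 * 0.71 = 36.15 mL/kg/min

36.15 mL/kg/min


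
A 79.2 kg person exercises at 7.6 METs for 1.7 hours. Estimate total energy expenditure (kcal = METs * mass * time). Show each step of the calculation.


Energy = METs * mass(kg) * time(h)
= 7.6 * 79.2 * 1.7
= 1023.26 kcal

1023.26 kcal


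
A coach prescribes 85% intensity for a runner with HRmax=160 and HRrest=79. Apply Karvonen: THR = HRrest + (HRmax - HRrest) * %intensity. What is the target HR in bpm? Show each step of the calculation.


Heart rate reserve = 160 - 79 = 81
Intensity fraction = 85 / 100 = 0.85
THR = 79 + 81 * 0.85 = 147.85 bpm

147.85 bpm


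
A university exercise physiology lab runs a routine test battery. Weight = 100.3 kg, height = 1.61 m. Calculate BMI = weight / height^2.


height^2 = 1.61^2 = 2.5921
BMI = 100.3 / 2.5921 = 38.69 kg/m^2

38.69 kg/m^2


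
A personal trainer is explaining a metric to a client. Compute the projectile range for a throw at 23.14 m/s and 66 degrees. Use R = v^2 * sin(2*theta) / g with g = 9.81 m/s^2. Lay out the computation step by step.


Two times the angle = 132 degrees
sin(132) = 0.743145
R = 535.4596 * 0.743145 / 9.81 = 40.563 m

40.563 m


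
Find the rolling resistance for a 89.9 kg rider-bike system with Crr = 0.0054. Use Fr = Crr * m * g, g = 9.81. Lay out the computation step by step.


m * g = 89.9 * 9.81 = 881.919 N
Fr = 0.0054 * 881.919 = 4.762 N

4.762 N


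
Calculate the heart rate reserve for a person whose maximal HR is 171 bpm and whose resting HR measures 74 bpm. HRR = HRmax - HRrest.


HRmax = 171 bpm
HRrest = 74 bpm
HRR = 171 - 74 = 97 bpm

97 bpm


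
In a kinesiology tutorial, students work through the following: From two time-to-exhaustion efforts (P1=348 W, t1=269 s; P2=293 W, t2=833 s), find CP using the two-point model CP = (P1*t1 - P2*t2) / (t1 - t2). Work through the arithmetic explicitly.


Work in trial 1 = 93612 J
Work in trial 2 = 244069 J
Delta work = -150457 J
Delta time = -564 s
CP = -150457 / -564 = 266.77 W

266.77 W


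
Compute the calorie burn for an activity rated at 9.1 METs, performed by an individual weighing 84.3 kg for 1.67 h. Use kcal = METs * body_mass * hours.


Product of METs and mass = 9.1 * 84.3 = 767.13
Total kcal = 767.13 * 1.67 = 1281.11 kcal

1281.11 kcal


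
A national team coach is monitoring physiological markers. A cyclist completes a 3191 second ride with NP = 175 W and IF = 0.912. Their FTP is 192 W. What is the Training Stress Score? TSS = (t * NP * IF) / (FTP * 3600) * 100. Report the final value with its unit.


t * NP * IF = 3191 * 175 * 0.912 = 509283.6
FTP * 3600 = 691200
TSS = (509283.6 / 691200) * 100 = 73.68

73.68 TSS


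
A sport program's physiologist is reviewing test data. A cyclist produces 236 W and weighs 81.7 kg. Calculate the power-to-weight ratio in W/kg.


P/W = power / mass
= 236 / 81.7
= 2.889 W/kg

2.889 W/kg


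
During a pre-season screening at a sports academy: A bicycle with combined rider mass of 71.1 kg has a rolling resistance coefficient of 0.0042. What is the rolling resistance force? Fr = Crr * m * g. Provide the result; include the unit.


Fr = 0.0042 * 71.1 * 9.81
= 0.29862 * 9.81
= 2.929 N

2.929 N


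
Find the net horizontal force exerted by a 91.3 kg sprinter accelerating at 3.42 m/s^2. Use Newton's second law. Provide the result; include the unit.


Newton's second law: F = m * a
F = 91.3 * 3.42 = 312.25 N

312.25 N


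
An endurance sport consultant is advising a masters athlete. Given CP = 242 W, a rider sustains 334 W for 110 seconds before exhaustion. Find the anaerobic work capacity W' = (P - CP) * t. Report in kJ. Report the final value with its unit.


Excess power = 334 - 242 = 92 W
Work above CP = 92 * 110 = 10120 J
W' = 10.12 kJ

10.12 kJ


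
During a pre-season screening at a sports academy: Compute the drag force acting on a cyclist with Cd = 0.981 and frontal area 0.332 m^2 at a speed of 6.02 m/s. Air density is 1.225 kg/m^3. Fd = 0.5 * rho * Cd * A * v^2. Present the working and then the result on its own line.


Step 1: v^2 = 36.2404
Step 2: Fd = 0.5 * 1.225 * 0.981 * 0.332 * 36.2404
= 7.229 N

7.229 N


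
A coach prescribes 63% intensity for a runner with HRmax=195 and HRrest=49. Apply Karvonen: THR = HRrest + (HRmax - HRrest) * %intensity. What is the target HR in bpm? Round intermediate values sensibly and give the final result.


Heart rate reserve = 195 - 49 = 146
Intensity fraction = 63 / 100 = 0.63
THR = 49 + 146 * 0.63 = 140.98 bpm

140.98 bpm


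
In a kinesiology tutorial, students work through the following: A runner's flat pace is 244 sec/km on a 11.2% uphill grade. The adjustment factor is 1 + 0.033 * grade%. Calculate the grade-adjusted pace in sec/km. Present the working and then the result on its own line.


Factor = 1 + 0.033 * 11.2 = 1.3696
Adjusted pace = 244 * 1.3696
= 334.18 sec/km

334.18 s/km


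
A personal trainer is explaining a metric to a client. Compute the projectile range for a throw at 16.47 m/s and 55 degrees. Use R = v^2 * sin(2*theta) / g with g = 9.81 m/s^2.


Two times the angle = 110 degrees
sin(110) = 0.939693
R = 271.2609 * 0.939693 / 9.81 = 25.984 m

25.984 m


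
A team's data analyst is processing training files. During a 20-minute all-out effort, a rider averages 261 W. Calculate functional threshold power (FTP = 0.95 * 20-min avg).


FTP = 0.95 * 261
= 247.95 W

247.95 W


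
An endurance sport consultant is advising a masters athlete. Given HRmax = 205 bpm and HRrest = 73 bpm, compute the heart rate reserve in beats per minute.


Heart rate reserve = maximum HR minus resting HR
HRR = 205 - 73 = 132 bpm

132 bpm


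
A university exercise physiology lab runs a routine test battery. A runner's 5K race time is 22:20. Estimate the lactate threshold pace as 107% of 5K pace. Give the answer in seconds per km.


Total race time = 22*60 + 20 = 1340 seconds
5K pace = 1340 / 5 = 268.0 sec/km
LT pace = 268.0 * 1.07 = 286.76 sec/km

286.76 s/km


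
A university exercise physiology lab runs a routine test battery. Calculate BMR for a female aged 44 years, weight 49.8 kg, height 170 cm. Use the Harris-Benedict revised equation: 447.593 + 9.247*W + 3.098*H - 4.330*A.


Substituting values:
W term = 9.247 * 49.8 = 460.5006
H term = 3.098 * 170 = 526.66
A term = 4.330 * 44 = 190.52
BMR = 1244.23 kcal/day

1244.23 kcal/day


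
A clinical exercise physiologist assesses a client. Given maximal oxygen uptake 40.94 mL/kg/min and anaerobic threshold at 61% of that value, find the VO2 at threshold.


Percentage as decimal = 0.61
VO2 at AT = 40.94 * 0.61 = 24.97 mL/kg/min

24.97 mL/kg/min


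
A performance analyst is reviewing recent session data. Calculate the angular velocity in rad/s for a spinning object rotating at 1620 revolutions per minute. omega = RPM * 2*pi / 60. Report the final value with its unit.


omega = RPM * 2*pi / 60
= 1620 * 6.28318531 / 60
= 169.646 rad/s

169.646 rad/s


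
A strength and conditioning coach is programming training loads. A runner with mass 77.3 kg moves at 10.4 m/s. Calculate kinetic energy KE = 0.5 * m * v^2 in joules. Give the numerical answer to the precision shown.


v^2 = 10.4^2 = 108.16
KE = 0.5 * 77.3 * 108.16
= 4180.38 J

4180.38 J


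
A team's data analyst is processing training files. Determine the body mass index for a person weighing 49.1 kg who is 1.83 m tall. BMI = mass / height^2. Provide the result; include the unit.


BMI = mass / height^2
= 49.1 / 1.83^2
= 49.1 / 3.3489
= 14.66 kg/m^2

14.66 kg/m^2


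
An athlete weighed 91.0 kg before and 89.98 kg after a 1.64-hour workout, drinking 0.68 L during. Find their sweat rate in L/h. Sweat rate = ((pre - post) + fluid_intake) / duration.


Body mass change = 1.02 kg
Total sweat loss = 1.02 + 0.68 = 1.7 L
Rate = 1.7 / 1.64 = 1.037 L/h

1.037 L/h


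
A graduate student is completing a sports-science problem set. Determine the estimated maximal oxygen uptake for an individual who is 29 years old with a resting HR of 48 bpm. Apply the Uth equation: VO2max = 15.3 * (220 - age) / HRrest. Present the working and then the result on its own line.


HRmax = 220 - 29 = 191
VO2max = 15.3 * (191 / 48)
= 15.3 * 3.9792
= 60.88 mL/kg/min

60.88 mL/kg/min


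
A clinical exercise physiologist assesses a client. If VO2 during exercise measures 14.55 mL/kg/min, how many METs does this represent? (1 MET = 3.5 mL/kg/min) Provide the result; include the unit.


METs = VO2 / 3.5 = 14.55 / 3.5 = 4.16

4.16 METs


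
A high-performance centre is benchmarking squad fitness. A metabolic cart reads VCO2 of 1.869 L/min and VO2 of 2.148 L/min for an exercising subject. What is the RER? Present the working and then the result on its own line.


RER = VCO2 / VO2 = 1.869 / 2.148 = 0.8701

0.8701


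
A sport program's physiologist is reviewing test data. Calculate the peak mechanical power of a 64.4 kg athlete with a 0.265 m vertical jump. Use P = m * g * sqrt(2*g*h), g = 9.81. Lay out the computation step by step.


First, sqrt(2gh) = sqrt(2 * 9.81 * 0.265)
= sqrt(5.1993) = 2.280197 m/s
Power = 64.4 * 9.81 * 2.280197 = 1440.55 W

1440.55 W


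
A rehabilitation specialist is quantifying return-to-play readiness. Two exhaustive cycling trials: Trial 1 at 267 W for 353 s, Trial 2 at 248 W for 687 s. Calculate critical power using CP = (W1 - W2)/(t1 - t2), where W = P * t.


W1 = 267 * 353 = 94251 J
W2 = 248 * 687 = 170376 J
CP = (94251 - 170376) / (353 - 687)
= -76125 / -334
= 227.92 W

227.92 W


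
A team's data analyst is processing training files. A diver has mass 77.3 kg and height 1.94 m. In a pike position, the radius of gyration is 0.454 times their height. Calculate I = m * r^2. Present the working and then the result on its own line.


r = 0.454 * 1.94 = 0.88076 m
I = m * r^2 = 77.3 * 0.775738 = 59.965 kg*m^2

59.965 kg*m^2


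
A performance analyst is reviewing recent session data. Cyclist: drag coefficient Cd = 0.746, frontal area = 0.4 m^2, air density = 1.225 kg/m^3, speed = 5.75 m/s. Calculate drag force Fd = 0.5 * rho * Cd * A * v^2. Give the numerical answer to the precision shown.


v^2 = 5.75^2 = 33.0625
Fd = 0.5 * 1.225 * 0.746 * 0.4 * 33.0625
= 6.043 N

6.043 N


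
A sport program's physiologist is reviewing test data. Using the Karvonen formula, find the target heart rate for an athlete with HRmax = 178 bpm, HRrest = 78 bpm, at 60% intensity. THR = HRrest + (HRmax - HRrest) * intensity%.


HRR = 178 - 78 = 100
THR = 78 + 100 * 0.6
= 78 + 60.0
= 138.0 bpm

138.0 bpm


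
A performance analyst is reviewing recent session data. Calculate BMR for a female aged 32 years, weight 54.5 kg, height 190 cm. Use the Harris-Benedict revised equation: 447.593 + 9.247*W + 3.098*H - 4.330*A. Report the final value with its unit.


Substituting values:
W term = 9.247 * 54.5 = 503.9615
H term = 3.098 * 190 = 588.62
A term = 4.330 * 32 = 138.56
BMR = 1401.61 kcal/day

1401.61 kcal/day


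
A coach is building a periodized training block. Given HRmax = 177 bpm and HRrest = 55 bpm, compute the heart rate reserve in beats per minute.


Heart rate reserve = maximum HR minus resting HR
HRR = 177 - 55 = 122 bpm

122 bpm


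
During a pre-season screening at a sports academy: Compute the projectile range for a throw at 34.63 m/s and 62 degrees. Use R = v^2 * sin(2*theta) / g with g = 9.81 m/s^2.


Two times the angle = 124 degrees
sin(124) = 0.829038
R = 1199.2369 * 0.829038 / 9.81 = 101.347 m

101.347 m


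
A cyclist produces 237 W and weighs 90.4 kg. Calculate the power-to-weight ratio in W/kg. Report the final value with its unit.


P/W = power / mass
= 237 / 90.4
= 2.622 W/kg

2.622 W/kg


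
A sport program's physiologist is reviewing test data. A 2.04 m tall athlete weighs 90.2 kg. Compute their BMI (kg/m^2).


height^2 = 4.1616 m^2
BMI = 90.2 / 4.1616 = 21.67 kg/m^2

21.67 kg/m^2


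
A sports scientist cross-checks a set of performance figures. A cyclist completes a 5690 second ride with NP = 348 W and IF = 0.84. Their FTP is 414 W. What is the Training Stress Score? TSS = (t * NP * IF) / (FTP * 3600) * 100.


t * NP * IF = 5690 * 348 * 0.84 = 1663300.8
FTP * 3600 = 1490400
TSS = (1663300.8 / 1490400) * 100 = 111.6

111.6 TSS


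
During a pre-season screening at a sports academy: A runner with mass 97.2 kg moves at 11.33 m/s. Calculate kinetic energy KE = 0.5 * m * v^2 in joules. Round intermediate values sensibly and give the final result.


v^2 = 11.33^2 = 128.3689
KE = 0.5 * 97.2 * 128.3689
= 6238.73 J

6238.73 J


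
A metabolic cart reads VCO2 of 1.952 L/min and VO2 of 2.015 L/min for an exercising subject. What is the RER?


RER = VCO2 / VO2 = 1.952 / 2.015 = 0.9687

0.9687


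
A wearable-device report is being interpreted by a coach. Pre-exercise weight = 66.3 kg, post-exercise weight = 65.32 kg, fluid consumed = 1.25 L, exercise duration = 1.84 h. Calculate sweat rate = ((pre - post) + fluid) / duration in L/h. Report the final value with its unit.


Weight loss = 66.3 - 65.32 = 0.98 kg (approx L)
Total sweat = 0.98 + 1.25 = 2.23 L
Sweat rate = 2.23 / 1.84 = 1.212 L/h

1.212 L/h


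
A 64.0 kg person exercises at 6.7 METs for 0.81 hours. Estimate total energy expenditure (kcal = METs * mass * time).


Energy = METs * mass(kg) * time(h)
= 6.7 * 64.0 * 0.81
= 347.33 kcal

347.33 kcal


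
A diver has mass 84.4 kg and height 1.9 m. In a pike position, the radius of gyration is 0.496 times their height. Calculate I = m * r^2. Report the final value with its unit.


r = 0.496 * 1.9 = 0.9424 m
I = m * r^2 = 84.4 * 0.888118 = 74.957 kg*m^2

74.957 kg*m^2


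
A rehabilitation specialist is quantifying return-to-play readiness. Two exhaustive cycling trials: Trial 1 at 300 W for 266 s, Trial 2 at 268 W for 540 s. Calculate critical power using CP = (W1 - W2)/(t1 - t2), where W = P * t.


W1 = 300 * 266 = 79800 J
W2 = 268 * 540 = 144720 J
CP = (79800 - 144720) / (266 - 540)
= -64920 / -274
= 236.93 W

236.93 W


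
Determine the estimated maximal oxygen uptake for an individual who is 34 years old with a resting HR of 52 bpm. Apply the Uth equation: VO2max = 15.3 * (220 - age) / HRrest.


HRmax = 220 - 34 = 186
VO2max = 15.3 * (186 / 52)
= 15.3 * 3.5769
= 54.73 mL/kg/min

54.73 mL/kg/min


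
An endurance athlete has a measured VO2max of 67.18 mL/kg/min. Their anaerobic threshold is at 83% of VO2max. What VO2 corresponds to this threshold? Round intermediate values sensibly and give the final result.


Anaerobic threshold VO2 = VO2max * 83%
= 67.18 * 0.83
= 55.76 mL/kg/min

55.76 mL/kg/min


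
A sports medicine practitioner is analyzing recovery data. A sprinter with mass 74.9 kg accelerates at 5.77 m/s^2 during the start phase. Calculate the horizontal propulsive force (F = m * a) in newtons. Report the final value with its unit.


F = m * a
= 74.9 * 5.77
= 432.17 N

432.17 N


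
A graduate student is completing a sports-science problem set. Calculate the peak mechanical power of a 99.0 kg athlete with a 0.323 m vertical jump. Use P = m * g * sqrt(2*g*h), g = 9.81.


First, sqrt(2gh) = sqrt(2 * 9.81 * 0.323)
= sqrt(6.33726) = 2.517392 m/s
Power = 99.0 * 9.81 * 2.517392 = 2444.87 W

2444.87 W


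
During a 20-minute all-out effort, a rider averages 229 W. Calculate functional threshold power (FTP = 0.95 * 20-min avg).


FTP = 0.95 * 229
= 217.55 W

217.55 W


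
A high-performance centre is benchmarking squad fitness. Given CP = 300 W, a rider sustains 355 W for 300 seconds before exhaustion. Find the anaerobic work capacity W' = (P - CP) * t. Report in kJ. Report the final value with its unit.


Excess power = 355 - 300 = 55 W
Work above CP = 55 * 300 = 16500 J
W' = 16.5 kJ

16.5 kJ


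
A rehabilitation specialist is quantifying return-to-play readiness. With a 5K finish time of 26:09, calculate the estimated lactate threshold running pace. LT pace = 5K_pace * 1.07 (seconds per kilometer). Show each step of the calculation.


Race duration = 1569 s for 5 km
Average pace = 1569 / 5 = 313.8 s/km
LT pace = 313.8 * 1.07
= 335.77 s/km

335.77 s/km


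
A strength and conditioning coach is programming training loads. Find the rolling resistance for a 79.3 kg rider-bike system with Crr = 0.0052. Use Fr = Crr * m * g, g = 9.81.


m * g = 79.3 * 9.81 = 777.933 N
Fr = 0.0052 * 777.933 = 4.045 N

4.045 N


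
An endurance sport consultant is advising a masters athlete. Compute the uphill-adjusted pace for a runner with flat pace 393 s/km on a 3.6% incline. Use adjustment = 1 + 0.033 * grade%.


Adjustment factor = 1 + 0.033 * 3.6 = 1.1188
Grade-adjusted pace = 393 * 1.1188 = 439.69 s/km

439.69 s/km


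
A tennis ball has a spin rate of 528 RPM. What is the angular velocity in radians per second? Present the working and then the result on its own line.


Convert RPM to rad/s: multiply by 2*pi and divide by 60
omega = 528 * 2 * pi / 60
= 55.292 rad/s

55.292 rad/s


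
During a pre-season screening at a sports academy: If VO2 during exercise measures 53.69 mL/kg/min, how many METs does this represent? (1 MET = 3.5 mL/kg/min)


METs = VO2 / 3.5 = 53.69 / 3.5 = 15.34

15.34 METs


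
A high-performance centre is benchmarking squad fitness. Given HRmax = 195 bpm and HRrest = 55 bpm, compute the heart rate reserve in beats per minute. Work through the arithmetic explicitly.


Heart rate reserve = maximum HR minus resting HR
HRR = 195 - 55 = 140 bpm

140 bpm


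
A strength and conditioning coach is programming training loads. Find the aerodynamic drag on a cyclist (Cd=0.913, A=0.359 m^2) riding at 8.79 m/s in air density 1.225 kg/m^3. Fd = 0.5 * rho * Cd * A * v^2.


Fd = 0.5 * 1.225 * 0.913 * 0.359 * 8.79^2
= 0.5 * 1.225 * 0.913 * 0.359 * 77.2641
= 15.511 N

15.511 N


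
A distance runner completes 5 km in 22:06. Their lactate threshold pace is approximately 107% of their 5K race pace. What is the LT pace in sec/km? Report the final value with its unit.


Convert to seconds: 22 min 6 s = 1326 s
Pace per km = 1326 / 5 = 265.2 s/km
LT pace = 265.2 * 1.07 = 283.76 s/km

283.76 s/km


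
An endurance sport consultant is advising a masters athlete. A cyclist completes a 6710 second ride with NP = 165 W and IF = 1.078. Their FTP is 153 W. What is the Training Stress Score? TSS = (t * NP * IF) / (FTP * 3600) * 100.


t * NP * IF = 6710 * 165 * 1.078 = 1193507.7
FTP * 3600 = 550800
TSS = (1193507.7 / 550800) * 100 = 216.69

216.69 TSS


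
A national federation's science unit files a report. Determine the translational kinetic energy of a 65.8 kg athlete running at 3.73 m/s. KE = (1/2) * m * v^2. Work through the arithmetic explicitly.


KE = 0.5 * m * v^2
= 0.5 * 65.8 * 3.73^2
= 0.5 * 65.8 * 13.9129
= 457.73 J

457.73 J


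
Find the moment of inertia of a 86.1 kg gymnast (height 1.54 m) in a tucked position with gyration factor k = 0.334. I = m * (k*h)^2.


Radius of gyration = 0.334 * 1.54 = 0.51436 m
I = 86.1 * 0.51436^2
= 86.1 * 0.264566
= 22.779 kg*m^2

22.779 kg*m^2


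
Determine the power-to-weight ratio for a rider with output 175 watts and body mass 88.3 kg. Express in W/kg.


P/W = 175 / 88.3 = 1.982 W/kg

1.982 W/kg


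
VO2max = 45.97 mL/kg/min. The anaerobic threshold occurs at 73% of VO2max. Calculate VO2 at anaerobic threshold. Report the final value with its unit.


AT fraction = 73 / 100 = 0.73
AT VO2 = 45.97 * 0.73
= 33.56 mL/kg/min

33.56 mL/kg/min


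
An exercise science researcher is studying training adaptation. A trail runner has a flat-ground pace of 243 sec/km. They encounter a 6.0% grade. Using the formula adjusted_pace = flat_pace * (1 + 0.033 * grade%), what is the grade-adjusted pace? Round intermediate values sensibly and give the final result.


Grade factor = 1 + 0.033 * 6.0 = 1.198
Adjusted = 243 * 1.198 = 291.11 sec/km

291.11 s/km


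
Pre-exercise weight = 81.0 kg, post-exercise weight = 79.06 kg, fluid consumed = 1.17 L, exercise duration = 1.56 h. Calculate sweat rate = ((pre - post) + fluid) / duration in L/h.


Weight loss = 81.0 - 79.06 = 1.94 kg (approx L)
Total sweat = 1.94 + 1.17 = 3.11 L
Sweat rate = 3.11 / 1.56 = 1.994 L/h

1.994 L/h


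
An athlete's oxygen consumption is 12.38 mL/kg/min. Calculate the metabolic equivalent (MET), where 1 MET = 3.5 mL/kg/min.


MET = VO2 / 3.5
= 12.38 / 3.5
= 3.54 METs

3.54 METs


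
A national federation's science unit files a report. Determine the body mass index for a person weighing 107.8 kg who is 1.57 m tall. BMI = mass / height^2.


BMI = mass / height^2
= 107.8 / 1.57^2
= 107.8 / 2.4649
= 43.73 kg/m^2

43.73 kg/m^2


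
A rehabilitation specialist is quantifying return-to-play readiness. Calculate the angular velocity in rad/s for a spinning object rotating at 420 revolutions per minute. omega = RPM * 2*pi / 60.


omega = RPM * 2*pi / 60
= 420 * 6.28318531 / 60
= 43.982 rad/s

43.982 rad/s


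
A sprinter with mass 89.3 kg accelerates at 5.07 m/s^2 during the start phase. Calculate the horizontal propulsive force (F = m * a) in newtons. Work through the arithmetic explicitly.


F = m * a
= 89.3 * 5.07
= 452.75 N

452.75 N


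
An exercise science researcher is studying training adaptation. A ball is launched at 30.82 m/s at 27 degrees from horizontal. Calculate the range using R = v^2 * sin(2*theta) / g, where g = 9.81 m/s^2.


sin(2 * 27) = sin(54) = 0.809017
v^2 = 30.82^2 = 949.8724
R = 949.8724 * 0.809017 / 9.81
= 78.335 m

78.335 m


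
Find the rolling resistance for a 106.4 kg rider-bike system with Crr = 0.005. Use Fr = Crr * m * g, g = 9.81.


m * g = 106.4 * 9.81 = 1043.784 N
Fr = 0.005 * 1043.784 = 5.219 N

5.219 N


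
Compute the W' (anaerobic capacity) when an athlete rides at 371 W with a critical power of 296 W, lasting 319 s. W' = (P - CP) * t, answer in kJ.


Above-CP power = 75 W
Duration = 319 s
W' = 75 * 319 = 23925 J
Convert: 23925 / 1000 = 23.925 kJ

23.925 kJ


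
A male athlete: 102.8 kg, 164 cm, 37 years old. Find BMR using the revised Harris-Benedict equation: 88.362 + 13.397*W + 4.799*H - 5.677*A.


Intercept = 88.362
Weight contribution = 13.397 * 102.8 = 1377.2116
Height contribution = 4.799 * 164 = 787.036
Age contribution = 5.677 * 37 = 210.049
BMR = 88.362 + 1377.2116 + 787.036 - 210.049
= 2042.56 kcal/day

2042.56 kcal/day


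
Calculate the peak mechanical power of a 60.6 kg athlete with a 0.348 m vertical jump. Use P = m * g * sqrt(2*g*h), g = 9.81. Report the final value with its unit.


First, sqrt(2gh) = sqrt(2 * 9.81 * 0.348)
= sqrt(6.82776) = 2.612998 m/s
Power = 60.6 * 9.81 * 2.612998 = 1553.39 W

1553.39 W


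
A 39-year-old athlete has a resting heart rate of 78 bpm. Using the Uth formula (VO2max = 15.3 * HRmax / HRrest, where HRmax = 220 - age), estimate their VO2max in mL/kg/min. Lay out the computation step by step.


HRmax = 220 - 39 = 181 bpm
Ratio = HRmax / HRrest = 181 / 78 = 2.3205
VO2max = 15.3 * 2.3205 = 35.5 mL/kg/min

35.5 mL/kg/min


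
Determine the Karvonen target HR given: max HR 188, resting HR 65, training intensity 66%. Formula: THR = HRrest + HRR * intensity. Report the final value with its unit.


HRR = HRmax - HRrest = 188 - 65 = 123
THR = 65 + 123 * 0.66
= 146.18 bpm

146.18 bpm


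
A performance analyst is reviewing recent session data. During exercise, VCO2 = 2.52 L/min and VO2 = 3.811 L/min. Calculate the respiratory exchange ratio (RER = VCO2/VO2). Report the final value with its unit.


RER = VCO2 / VO2
= 2.52 / 3.811
= 0.6612

0.6612


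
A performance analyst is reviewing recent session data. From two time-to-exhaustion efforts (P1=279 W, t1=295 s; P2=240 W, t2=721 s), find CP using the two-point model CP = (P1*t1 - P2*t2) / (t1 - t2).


Work in trial 1 = 82305 J
Work in trial 2 = 173040 J
Delta work = -90735 J
Delta time = -426 s
CP = -90735 / -426 = 212.99 W

212.99 W
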